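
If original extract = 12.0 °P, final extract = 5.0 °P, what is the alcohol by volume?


SG = 259/(259 − P);  ABV = (OG − FG)·131.25
OG = 259/(259 − 12.0) = 1.0486
FG = 259/(259 − 5.0) = 1.0197
ABV = (1.0486 − 1.0197)·131.25

3.7929 % ABV


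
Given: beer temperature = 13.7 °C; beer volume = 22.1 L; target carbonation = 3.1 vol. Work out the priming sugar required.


residual = 14.695·(0.01821 + 0.09011·e^(−0.04·T));  sugar = (target − residual)·4.0·V
residual = 14.695·(0.01821 + 0.09011·e^(−0.04·13.7)) = 1.0331
sugar = (3.1 − 1.0331)·4.0·22.1

182.7137 g


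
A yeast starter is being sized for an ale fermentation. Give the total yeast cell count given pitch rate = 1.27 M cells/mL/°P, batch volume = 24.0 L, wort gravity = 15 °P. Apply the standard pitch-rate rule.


cells (billions) = rate · V_L · °P
cells = 1.27 · 24.0 · 15

457.2000 billion cells


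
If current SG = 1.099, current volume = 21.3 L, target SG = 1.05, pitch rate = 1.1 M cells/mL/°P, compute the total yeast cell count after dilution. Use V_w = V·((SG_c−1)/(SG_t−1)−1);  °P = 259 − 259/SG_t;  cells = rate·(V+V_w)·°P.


V_w = 21.3·((1.099−1)/(1.05−1)−1) = 20.8740
V_final = 21.3 + 20.8740 = 42.1740
°P = 259 − 259/1.05 = 12.3333
cells = 1.1·42.1740·12.3333

572.1606 billion cells


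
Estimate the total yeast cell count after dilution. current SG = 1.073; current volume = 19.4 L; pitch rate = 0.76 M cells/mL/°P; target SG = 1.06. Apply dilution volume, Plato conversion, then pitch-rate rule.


V_w = V·((SG_c−1)/(SG_t−1)−1);  °P = 259 − 259/SG_t;  cells = rate·(V+V_w)·°P
V_w = 19.4·((1.073−1)/(1.06−1)−1) = 4.2033
V_final = 19.4 + 4.2033 = 23.6033
°P = 259 − 259/1.06 = 14.6604
cells = 0.76·23.6033·14.6604

262.9857 billion cells


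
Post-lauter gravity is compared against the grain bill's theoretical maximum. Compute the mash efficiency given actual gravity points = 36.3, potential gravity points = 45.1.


efficiency = actual / potential × 100
efficiency = 36.3 / 45.1 × 100

80.4878 %


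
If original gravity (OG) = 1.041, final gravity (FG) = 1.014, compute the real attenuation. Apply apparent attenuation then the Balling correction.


AA = (OG−FG)/(OG−1)·100;  RA = AA·0.8192
AA = (1.041 − 1.014)/(1.041 − 1)·100 = 65.8537
RA = 65.8537·0.8192

53.9473 %


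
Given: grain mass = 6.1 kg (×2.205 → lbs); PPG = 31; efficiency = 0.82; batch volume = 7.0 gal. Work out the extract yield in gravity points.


points = lbs × PPG × eff / vol
lbs = 6.1 × 2.205 = 13.4505
points = 13.4505 × 31 × 0.82 / 7.0

48.8445 points


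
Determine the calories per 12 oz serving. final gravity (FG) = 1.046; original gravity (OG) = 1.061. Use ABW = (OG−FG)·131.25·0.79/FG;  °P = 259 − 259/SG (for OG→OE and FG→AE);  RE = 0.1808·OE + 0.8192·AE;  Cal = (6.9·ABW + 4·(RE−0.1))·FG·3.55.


ABW = (1.061 − 1.046)·131.25·0.79/1.046 = 1.4869
OE = 259 − 259/1.061 = 14.8907 °P
AE = 259 − 259/1.046 = 11.3901 °P
RE = 0.1808·14.8907 + 0.8192·11.3901 = 12.0230 °P
Cal = (6.9·1.4869 + 4·(12.0230−0.1))·1.046·3.55

215.1916 kcal


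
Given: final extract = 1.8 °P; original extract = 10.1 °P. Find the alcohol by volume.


SG = 259/(259 − P);  ABV = (OG − FG)·131.25
OG = 259/(259 − 10.1) = 1.0406
FG = 259/(259 − 1.8) = 1.0070
ABV = (1.0406 − 1.0070)·131.25

4.4074 % ABV


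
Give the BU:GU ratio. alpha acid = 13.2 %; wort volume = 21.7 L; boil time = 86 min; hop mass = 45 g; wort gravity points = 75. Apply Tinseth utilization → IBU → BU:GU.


U = 1.65·0.000125^(GP/1000)·(1−e^(−0.04t))/4.15;  IBU = (α/100)·m·U·1000/V;  BU:GU = IBU/GP
U = 1.65·0.000125^(75/1000)·(1−e^(−0.04·86))/4.15 = 0.1961
IBU = (13.2/100)·45·0.1961·1000/21.7 = 53.6880
BU:GU = 53.6880/75

0.7158


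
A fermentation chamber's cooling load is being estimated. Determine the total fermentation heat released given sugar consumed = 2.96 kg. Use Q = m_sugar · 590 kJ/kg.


Q = 2.96 · 590

1746.4000 kJ


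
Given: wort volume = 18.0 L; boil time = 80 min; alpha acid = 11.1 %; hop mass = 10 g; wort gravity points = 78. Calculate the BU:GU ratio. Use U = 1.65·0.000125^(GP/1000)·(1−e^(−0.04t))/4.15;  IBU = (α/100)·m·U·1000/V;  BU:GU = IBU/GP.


U = 1.65·0.000125^(78/1000)·(1−e^(−0.04·80))/4.15 = 0.1892
IBU = (11.1/100)·10·0.1892·1000/18.0 = 11.6673
BU:GU = 11.6673/78

0.1496


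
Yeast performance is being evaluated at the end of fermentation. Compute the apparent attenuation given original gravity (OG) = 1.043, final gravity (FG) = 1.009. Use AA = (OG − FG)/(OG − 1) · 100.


AA = (1.043 − 1.009)/(1.043 − 1) · 100

79.0698 %


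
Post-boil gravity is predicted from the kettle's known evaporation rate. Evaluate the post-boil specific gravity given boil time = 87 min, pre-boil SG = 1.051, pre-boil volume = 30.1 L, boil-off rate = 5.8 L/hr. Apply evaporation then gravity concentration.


V_post = V_pre − rate·(t/60);  SG_post = 1 + (SG_pre−1)·V_pre/V_post
V_post = 30.1 − 5.8·(87/60) = 21.6900
SG_post = 1 + (1.051 − 1)·30.1/21.6900

1.0708


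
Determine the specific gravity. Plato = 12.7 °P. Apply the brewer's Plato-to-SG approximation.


SG = 259/(259 − P)
SG = 259/(259 − 12.7)

1.0516


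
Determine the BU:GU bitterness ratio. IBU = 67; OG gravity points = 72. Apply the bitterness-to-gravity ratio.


BU:GU = IBU / OG_points
BU:GU = 67 / 72

0.9306


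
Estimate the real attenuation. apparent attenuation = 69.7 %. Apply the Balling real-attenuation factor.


RA = AA · 0.8192
RA = 69.7 · 0.8192

57.0982 %


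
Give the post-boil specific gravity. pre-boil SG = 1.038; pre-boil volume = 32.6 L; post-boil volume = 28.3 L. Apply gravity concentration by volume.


SG_post = 1 + (SG_pre − 1)·V_pre/V_post
pts_pre = (1.038 − 1)·1000 = 38.0000
pts_post = 38.0000·32.6/28.3 = 43.7739
SG_post = 1 + 43.7739/1000

1.0438


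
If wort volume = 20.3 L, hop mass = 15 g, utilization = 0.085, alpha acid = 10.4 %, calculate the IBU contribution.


IBU = (α/100)·mass·U·1000 / V
IBU = (10.4/100)·15·0.085·1000 / 20.3

6.5320 IBU


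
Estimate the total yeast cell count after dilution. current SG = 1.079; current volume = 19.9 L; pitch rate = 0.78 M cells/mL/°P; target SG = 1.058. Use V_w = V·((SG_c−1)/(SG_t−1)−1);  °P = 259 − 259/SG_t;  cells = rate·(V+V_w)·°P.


V_w = 19.9·((1.079−1)/(1.058−1)−1) = 7.2052
V_final = 19.9 + 7.2052 = 27.1052
°P = 259 − 259/1.058 = 14.1985
cells = 0.78·27.1052·14.1985

300.1849 billion cells


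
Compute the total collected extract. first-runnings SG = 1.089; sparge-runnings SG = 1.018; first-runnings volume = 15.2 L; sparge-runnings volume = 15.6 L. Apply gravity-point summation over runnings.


total = Σ (SG_i − 1)·1000·V_i
first = (1.089 − 1)·1000·15.2 = 1352.8000
sparge = (1.018 − 1)·1000·15.6 = 280.8000
total = 1352.8000 + 280.8000

1633.6000 gravity·L


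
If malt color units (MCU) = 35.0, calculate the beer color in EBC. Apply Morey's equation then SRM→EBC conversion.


SRM = 1.4922·MCU^0.6859;  EBC = SRM·1.97
SRM = 1.4922·35.0^0.6859 = 17.0963
EBC = 17.0963·1.97

33.6798 EBC


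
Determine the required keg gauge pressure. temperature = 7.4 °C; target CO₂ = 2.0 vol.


psi = vols/(0.01821 + 0.09011·e^(−0.04·T)) − 14.695
psi = 2.0/(0.01821 + 0.09011·e^(−0.04·7.4)) − 14.695

8.7702 psi


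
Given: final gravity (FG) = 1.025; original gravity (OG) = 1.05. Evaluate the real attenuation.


AA = (OG−FG)/(OG−1)·100;  RA = AA·0.8192
AA = (1.05 − 1.025)/(1.05 − 1)·100 = 50.0000
RA = 50.0000·0.8192

40.9600 %


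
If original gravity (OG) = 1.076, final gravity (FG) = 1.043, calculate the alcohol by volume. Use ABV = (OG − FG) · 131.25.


ABV = (1.076 − 1.043) · 131.25

4.3313 % ABV


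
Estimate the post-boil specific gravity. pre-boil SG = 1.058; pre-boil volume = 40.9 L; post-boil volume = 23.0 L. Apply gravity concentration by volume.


SG_post = 1 + (SG_pre − 1)·V_pre/V_post
pts_pre = (1.058 − 1)·1000 = 58.0000
pts_post = 58.0000·40.9/23.0 = 103.1391
SG_post = 1 + 103.1391/1000

1.1031


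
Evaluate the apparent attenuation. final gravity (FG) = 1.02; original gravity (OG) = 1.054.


AA = (OG − FG)/(OG − 1) · 100
AA = (1.054 − 1.02)/(1.054 − 1) · 100

62.9630 %


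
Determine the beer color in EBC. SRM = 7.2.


EBC = SRM · 1.97
EBC = 7.2 · 1.97

14.1840 EBC


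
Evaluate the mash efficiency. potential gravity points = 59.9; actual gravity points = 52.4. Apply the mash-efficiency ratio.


efficiency = actual / potential × 100
efficiency = 52.4 / 59.9 × 100

87.4791 %


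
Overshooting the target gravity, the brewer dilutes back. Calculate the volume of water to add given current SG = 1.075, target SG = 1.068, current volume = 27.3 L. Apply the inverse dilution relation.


V_water = V·((SG_curr − 1)/(SG_target − 1) − 1)
V_water = 27.3·((1.075 − 1)/(1.068 − 1) − 1)

2.8103 L


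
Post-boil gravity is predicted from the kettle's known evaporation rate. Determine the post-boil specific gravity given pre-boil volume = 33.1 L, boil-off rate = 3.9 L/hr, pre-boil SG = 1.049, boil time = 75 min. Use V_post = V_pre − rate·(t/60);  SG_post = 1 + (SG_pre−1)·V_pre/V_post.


V_post = 33.1 − 3.9·(75/60) = 28.2250
SG_post = 1 + (1.049 − 1)·33.1/28.2250

1.0575


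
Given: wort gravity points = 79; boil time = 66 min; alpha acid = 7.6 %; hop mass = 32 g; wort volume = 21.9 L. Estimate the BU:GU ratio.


U = 1.65·0.000125^(GP/1000)·(1−e^(−0.04t))/4.15;  IBU = (α/100)·m·U·1000/V;  BU:GU = IBU/GP
U = 1.65·0.000125^(79/1000)·(1−e^(−0.04·66))/4.15 = 0.1815
IBU = (7.6/100)·32·0.1815·1000/21.9 = 20.1585
BU:GU = 20.1585/79

0.2552


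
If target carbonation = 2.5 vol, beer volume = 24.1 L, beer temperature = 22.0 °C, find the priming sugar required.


residual = 14.695·(0.01821 + 0.09011·e^(−0.04·T));  sugar = (target − residual)·4.0·V
residual = 14.695·(0.01821 + 0.09011·e^(−0.04·22.0)) = 0.8168
sugar = (2.5 − 0.8168)·4.0·24.1

162.2569 g


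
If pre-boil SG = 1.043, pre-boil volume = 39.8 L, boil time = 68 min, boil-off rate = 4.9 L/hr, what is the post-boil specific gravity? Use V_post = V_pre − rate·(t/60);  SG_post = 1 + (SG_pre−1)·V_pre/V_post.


V_post = 39.8 − 4.9·(68/60) = 34.2467
SG_post = 1 + (1.043 − 1)·39.8/34.2467

1.0500


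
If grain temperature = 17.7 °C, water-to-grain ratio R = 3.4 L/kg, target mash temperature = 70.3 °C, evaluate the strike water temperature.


T_strike = (0.41/R)·(T_mash − T_grain) + T_mash
T_strike = (0.41/3.4)·(70.3 − 17.7) + 70.3

76.6429 °C


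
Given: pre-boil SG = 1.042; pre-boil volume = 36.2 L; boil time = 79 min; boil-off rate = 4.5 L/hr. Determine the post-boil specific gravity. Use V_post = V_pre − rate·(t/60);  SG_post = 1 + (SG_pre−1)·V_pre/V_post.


V_post = 36.2 − 4.5·(79/60) = 30.2750
SG_post = 1 + (1.042 − 1)·36.2/30.2750

1.0502


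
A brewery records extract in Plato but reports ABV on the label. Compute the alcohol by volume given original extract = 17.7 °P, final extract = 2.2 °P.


SG = 259/(259 − P);  ABV = (OG − FG)·131.25
OG = 259/(259 − 17.7) = 1.0734
FG = 259/(259 − 2.2) = 1.0086
ABV = (1.0734 − 1.0086)·131.25

8.5031 % ABV


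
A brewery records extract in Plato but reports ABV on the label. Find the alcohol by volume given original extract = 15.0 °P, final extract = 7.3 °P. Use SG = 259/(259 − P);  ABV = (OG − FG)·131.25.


OG = 259/(259 − 15.0) = 1.0615
FG = 259/(259 − 7.3) = 1.0290
ABV = (1.0615 − 1.0290)·131.25

4.2620 % ABV


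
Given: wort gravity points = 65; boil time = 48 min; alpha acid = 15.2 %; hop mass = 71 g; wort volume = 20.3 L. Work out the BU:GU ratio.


U = 1.65·0.000125^(GP/1000)·(1−e^(−0.04t))/4.15;  IBU = (α/100)·m·U·1000/V;  BU:GU = IBU/GP
U = 1.65·0.000125^(65/1000)·(1−e^(−0.04·48))/4.15 = 0.1892
IBU = (15.2/100)·71·0.1892·1000/20.3 = 100.5750
BU:GU = 100.5750/65

1.5473


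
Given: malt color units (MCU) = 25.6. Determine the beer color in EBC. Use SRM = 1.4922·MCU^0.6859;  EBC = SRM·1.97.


SRM = 1.4922·25.6^0.6859 = 13.7955
EBC = 13.7955·1.97

27.1772 EBC


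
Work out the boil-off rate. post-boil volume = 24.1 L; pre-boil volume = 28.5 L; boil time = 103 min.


rate = (V_pre − V_post) / (t_min/60)
rate = (28.5 − 24.1) / (103/60)

2.5631 L/hr


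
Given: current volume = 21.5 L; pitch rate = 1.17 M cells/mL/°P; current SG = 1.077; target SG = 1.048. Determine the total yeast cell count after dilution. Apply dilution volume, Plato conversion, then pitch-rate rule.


V_w = V·((SG_c−1)/(SG_t−1)−1);  °P = 259 − 259/SG_t;  cells = rate·(V+V_w)·°P
V_w = 21.5·((1.077−1)/(1.048−1)−1) = 12.9896
V_final = 21.5 + 12.9896 = 34.4896
°P = 259 − 259/1.048 = 11.8626
cells = 1.17·34.4896·11.8626

478.6891 billion cells


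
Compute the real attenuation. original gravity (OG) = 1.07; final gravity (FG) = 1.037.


AA = (OG−FG)/(OG−1)·100;  RA = AA·0.8192
AA = (1.07 − 1.037)/(1.07 − 1)·100 = 47.1429
RA = 47.1429·0.8192

38.6194 %


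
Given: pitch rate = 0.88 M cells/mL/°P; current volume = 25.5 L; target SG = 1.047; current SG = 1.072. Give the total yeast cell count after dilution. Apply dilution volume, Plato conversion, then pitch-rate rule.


V_w = V·((SG_c−1)/(SG_t−1)−1);  °P = 259 − 259/SG_t;  cells = rate·(V+V_w)·°P
V_w = 25.5·((1.072−1)/(1.047−1)−1) = 13.5638
V_final = 25.5 + 13.5638 = 39.0638
°P = 259 − 259/1.047 = 11.6266
cells = 0.88·39.0638·11.6266

399.6763 billion cells


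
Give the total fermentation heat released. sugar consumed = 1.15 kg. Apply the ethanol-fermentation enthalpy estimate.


Q = m_sugar · 590 kJ/kg
Q = 1.15 · 590

678.5000 kJ


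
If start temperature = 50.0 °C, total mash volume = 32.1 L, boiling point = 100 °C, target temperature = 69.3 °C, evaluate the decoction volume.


V_dec = V_total·(T_target − T_start)/(T_boil − T_start)
V_dec = 32.1·(69.3 − 50.0)/(100 − 50.0)

12.3906 L


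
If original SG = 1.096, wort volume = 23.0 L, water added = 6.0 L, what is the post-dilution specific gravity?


SG_new = 1 + (SG_old − 1)·V_old/(V_old + V_water)
pts = (1.096 − 1)·1000·23.0/(23.0 + 6.0) = 76.1379
SG_new = 1 + 76.1379/1000

1.0761


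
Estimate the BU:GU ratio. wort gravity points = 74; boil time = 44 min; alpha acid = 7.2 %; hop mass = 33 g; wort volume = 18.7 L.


U = 1.65·0.000125^(GP/1000)·(1−e^(−0.04t))/4.15;  IBU = (α/100)·m·U·1000/V;  BU:GU = IBU/GP
U = 1.65·0.000125^(74/1000)·(1−e^(−0.04·44))/4.15 = 0.1693
IBU = (7.2/100)·33·0.1693·1000/18.7 = 21.5089
BU:GU = 21.5089/74

0.2907


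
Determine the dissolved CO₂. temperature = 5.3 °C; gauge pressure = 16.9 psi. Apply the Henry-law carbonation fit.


vols = (P + 14.695)·(0.01821 + 0.09011·e^(−0.04·T))
vols = (16.9 + 14.695)·(0.01821 + 0.09011·e^(−0.04·5.3))

2.8785 volumes


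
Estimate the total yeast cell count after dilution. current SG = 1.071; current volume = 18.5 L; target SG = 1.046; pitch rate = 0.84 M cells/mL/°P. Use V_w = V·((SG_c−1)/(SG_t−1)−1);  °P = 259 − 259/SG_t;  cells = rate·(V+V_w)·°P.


V_w = 18.5·((1.071−1)/(1.046−1)−1) = 10.0543
V_final = 18.5 + 10.0543 = 28.5543
°P = 259 − 259/1.046 = 11.3901
cells = 0.84·28.5543·11.3901

273.1980 billion cells


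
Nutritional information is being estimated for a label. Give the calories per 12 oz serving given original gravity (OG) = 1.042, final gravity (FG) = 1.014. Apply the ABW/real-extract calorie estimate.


ABW = (OG−FG)·131.25·0.79/FG;  °P = 259 − 259/SG (for OG→OE and FG→AE);  RE = 0.1808·OE + 0.8192·AE;  Cal = (6.9·ABW + 4·(RE−0.1))·FG·3.55
ABW = (1.042 − 1.014)·131.25·0.79/1.014 = 2.8632
OE = 259 − 259/1.042 = 10.4395 °P
AE = 259 − 259/1.014 = 3.5759 °P
RE = 0.1808·10.4395 + 0.8192·3.5759 = 4.8169 °P
Cal = (6.9·2.8632 + 4·(4.8169−0.1))·1.014·3.55

139.0325 kcal


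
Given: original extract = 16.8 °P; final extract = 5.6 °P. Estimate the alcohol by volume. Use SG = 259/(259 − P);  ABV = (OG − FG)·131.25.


OG = 259/(259 − 16.8) = 1.0694
FG = 259/(259 − 5.6) = 1.0221
ABV = (1.0694 − 1.0221)·131.25

6.2035 % ABV


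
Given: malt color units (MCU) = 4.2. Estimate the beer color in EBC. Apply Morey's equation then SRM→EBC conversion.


SRM = 1.4922·MCU^0.6859;  EBC = SRM·1.97
SRM = 1.4922·4.2^0.6859 = 3.9931
EBC = 3.9931·1.97

7.8665 EBC


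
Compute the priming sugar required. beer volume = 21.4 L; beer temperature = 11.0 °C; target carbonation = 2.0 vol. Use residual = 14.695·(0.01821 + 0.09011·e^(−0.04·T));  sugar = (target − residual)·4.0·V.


residual = 14.695·(0.01821 + 0.09011·e^(−0.04·11.0)) = 1.1204
sugar = (2.0 − 1.1204)·4.0·21.4

75.2931 g


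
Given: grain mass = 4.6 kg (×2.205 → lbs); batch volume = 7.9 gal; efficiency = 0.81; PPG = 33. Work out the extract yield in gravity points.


points = lbs × PPG × eff / vol
lbs = 4.6 × 2.205 = 10.1430
points = 10.1430 × 33 × 0.81 / 7.9

34.3193 points


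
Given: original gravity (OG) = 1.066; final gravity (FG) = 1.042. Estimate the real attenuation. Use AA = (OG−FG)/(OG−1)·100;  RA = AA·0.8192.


AA = (1.066 − 1.042)/(1.066 − 1)·100 = 36.3636
RA = 36.3636·0.8192

29.7891 %


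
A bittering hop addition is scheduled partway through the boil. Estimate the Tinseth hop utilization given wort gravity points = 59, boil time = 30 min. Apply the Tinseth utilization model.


U = 1.65·0.000125^(GP/1000) · (1 − e^(−0.04·t))/4.15
bigness = 1.65·0.000125^(59/1000) = 0.9710
boil_factor = (1 − e^(−0.04·30))/4.15 = 0.1684
U = 0.9710 · 0.1684

0.1635


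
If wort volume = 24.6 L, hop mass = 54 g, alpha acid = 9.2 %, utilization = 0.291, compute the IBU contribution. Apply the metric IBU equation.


IBU = (α/100)·mass·U·1000 / V
IBU = (9.2/100)·54·0.291·1000 / 24.6

58.7678 IBU


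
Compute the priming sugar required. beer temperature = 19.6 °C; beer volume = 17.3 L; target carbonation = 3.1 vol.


residual = 14.695·(0.01821 + 0.09011·e^(−0.04·T));  sugar = (target − residual)·4.0·V
residual = 14.695·(0.01821 + 0.09011·e^(−0.04·19.6)) = 0.8722
sugar = (3.1 − 0.8722)·4.0·17.3

154.1652 g


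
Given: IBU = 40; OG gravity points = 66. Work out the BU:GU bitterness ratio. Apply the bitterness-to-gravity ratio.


BU:GU = IBU / OG_points
BU:GU = 40 / 66

0.6061


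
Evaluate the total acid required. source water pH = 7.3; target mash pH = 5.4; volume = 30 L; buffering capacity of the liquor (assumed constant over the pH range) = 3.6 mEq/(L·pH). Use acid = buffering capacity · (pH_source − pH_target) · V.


acid = 3.6 · (7.3 − 5.4) · 30

205.2000 mEq


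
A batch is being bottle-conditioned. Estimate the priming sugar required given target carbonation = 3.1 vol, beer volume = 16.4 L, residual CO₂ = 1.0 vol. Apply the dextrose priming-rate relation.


sugar = (target − residual)·4.0·V
sugar = (3.1 − 1.0)·4.0·16.4

137.7600 g


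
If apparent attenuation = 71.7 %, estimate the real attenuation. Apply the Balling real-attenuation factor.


RA = AA · 0.8192
RA = 71.7 · 0.8192

58.7366 %


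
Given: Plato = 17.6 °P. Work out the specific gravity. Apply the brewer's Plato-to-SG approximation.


SG = 259/(259 − P)
SG = 259/(259 − 17.6)

1.0729


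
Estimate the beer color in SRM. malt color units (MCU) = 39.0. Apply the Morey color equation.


SRM = 1.4922 · MCU^0.6859
SRM = 1.4922 · 39.0^0.6859

18.4136 SRM


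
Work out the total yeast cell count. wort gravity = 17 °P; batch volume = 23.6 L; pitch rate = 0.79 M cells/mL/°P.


cells (billions) = rate · V_L · °P
cells = 0.79 · 23.6 · 17

316.9480 billion cells


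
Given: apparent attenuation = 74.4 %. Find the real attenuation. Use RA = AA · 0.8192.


RA = 74.4 · 0.8192

60.9485 %


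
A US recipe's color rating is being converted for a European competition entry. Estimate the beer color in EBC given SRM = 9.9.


EBC = SRM · 1.97
EBC = 9.9 · 1.97

19.5030 EBC


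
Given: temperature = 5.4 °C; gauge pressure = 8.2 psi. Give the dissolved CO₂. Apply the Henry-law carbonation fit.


vols = (P + 14.695)·(0.01821 + 0.09011·e^(−0.04·T))
vols = (8.2 + 14.695)·(0.01821 + 0.09011·e^(−0.04·5.4))

2.0792 volumes


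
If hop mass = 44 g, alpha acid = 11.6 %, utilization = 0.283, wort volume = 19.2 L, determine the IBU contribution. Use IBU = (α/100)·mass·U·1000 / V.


IBU = (11.6/100)·44·0.283·1000 / 19.2

75.2308 IBU


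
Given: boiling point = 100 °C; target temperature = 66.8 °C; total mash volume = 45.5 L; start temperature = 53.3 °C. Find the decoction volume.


V_dec = V_total·(T_target − T_start)/(T_boil − T_start)
V_dec = 45.5·(66.8 − 53.3)/(100 − 53.3)

13.1531 L


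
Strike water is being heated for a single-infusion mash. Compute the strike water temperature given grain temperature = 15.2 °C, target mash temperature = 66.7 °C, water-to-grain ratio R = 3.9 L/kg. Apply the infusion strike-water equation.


T_strike = (0.41/R)·(T_mash − T_grain) + T_mash
T_strike = (0.41/3.9)·(66.7 − 15.2) + 66.7

72.1141 °C


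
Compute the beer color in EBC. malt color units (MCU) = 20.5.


SRM = 1.4922·MCU^0.6859;  EBC = SRM·1.97
SRM = 1.4922·20.5^0.6859 = 11.8457
EBC = 11.8457·1.97

23.3359 EBC


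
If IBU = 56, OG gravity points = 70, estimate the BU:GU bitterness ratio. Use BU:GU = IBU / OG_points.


BU:GU = 56 / 70

0.8000


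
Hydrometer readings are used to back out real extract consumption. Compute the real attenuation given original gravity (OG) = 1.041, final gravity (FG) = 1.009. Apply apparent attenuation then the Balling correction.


AA = (OG−FG)/(OG−1)·100;  RA = AA·0.8192
AA = (1.041 − 1.009)/(1.041 − 1)·100 = 78.0488
RA = 78.0488·0.8192

63.9376 %


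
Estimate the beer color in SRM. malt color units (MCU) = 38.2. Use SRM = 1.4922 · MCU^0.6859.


SRM = 1.4922 · 38.2^0.6859

18.1537 SRM


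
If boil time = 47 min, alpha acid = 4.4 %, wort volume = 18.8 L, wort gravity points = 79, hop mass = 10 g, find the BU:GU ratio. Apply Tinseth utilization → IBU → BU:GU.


U = 1.65·0.000125^(GP/1000)·(1−e^(−0.04t))/4.15;  IBU = (α/100)·m·U·1000/V;  BU:GU = IBU/GP
U = 1.65·0.000125^(79/1000)·(1−e^(−0.04·47))/4.15 = 0.1656
IBU = (4.4/100)·10·0.1656·1000/18.8 = 3.8769
BU:GU = 3.8769/79

0.0491


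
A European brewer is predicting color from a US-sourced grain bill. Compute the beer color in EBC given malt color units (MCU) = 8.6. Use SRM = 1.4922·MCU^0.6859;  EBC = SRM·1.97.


SRM = 1.4922·8.6^0.6859 = 6.5283
EBC = 6.5283·1.97

12.8607 EBC


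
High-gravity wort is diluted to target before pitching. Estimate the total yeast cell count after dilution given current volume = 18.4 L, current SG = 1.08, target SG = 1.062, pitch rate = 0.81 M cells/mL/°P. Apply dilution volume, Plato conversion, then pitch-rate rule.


V_w = V·((SG_c−1)/(SG_t−1)−1);  °P = 259 − 259/SG_t;  cells = rate·(V+V_w)·°P
V_w = 18.4·((1.08−1)/(1.062−1)−1) = 5.3419
V_final = 18.4 + 5.3419 = 23.7419
°P = 259 − 259/1.062 = 15.1205
cells = 0.81·23.7419·15.1205

290.7824 billion cells


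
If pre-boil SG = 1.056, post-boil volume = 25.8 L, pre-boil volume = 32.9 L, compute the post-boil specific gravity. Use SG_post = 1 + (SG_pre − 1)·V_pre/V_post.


pts_pre = (1.056 − 1)·1000 = 56.0000
pts_post = 56.0000·32.9/25.8 = 71.4109
SG_post = 1 + 71.4109/1000

1.0714


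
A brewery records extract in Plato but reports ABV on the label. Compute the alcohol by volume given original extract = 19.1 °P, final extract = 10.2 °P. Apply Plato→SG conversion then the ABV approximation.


SG = 259/(259 − P);  ABV = (OG − FG)·131.25
OG = 259/(259 − 19.1) = 1.0796
FG = 259/(259 − 10.2) = 1.0410
ABV = (1.0796 − 1.0410)·131.25

5.0688 % ABV


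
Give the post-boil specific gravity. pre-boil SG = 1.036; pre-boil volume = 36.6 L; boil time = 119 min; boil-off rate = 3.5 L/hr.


V_post = V_pre − rate·(t/60);  SG_post = 1 + (SG_pre−1)·V_pre/V_post
V_post = 36.6 − 3.5·(119/60) = 29.6583
SG_post = 1 + (1.036 − 1)·36.6/29.6583

1.0444


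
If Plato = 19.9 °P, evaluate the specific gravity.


SG = 259/(259 − P)
SG = 259/(259 − 19.9)

1.0832


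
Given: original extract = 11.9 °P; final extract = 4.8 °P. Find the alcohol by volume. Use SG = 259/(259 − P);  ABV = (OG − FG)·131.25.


OG = 259/(259 − 11.9) = 1.0482
FG = 259/(259 − 4.8) = 1.0189
ABV = (1.0482 − 1.0189)·131.25

3.8425 % ABV


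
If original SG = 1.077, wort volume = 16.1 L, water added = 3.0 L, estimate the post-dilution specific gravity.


SG_new = 1 + (SG_old − 1)·V_old/(V_old + V_water)
pts = (1.077 − 1)·1000·16.1/(16.1 + 3.0) = 64.9058
SG_new = 1 + 64.9058/1000

1.0649


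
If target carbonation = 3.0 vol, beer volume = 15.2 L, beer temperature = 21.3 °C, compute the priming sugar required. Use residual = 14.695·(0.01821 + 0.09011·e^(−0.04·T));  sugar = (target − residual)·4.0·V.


residual = 14.695·(0.01821 + 0.09011·e^(−0.04·21.3)) = 0.8324
sugar = (3.0 − 0.8324)·4.0·15.2

131.7880 g


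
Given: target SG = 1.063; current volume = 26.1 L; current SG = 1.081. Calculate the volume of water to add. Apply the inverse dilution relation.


V_water = V·((SG_curr − 1)/(SG_target − 1) − 1)
V_water = 26.1·((1.081 − 1)/(1.063 − 1) − 1)

7.4571 L


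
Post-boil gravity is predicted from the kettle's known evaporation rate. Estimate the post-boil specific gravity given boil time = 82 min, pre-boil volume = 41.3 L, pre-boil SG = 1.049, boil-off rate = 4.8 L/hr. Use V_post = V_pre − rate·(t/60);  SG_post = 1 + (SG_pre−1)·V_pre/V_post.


V_post = 41.3 − 4.8·(82/60) = 34.7400
SG_post = 1 + (1.049 − 1)·41.3/34.7400

1.0583


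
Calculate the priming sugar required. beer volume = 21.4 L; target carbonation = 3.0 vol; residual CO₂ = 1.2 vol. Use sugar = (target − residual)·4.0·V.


sugar = (3.0 − 1.2)·4.0·21.4

154.0800 g


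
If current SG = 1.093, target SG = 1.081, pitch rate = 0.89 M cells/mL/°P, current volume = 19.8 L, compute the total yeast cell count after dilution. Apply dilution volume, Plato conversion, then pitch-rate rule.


V_w = V·((SG_c−1)/(SG_t−1)−1);  °P = 259 − 259/SG_t;  cells = rate·(V+V_w)·°P
V_w = 19.8·((1.093−1)/(1.081−1)−1) = 2.9333
V_final = 19.8 + 2.9333 = 22.7333
°P = 259 − 259/1.081 = 19.4070
cells = 0.89·22.7333·19.4070

392.6560 billion cells


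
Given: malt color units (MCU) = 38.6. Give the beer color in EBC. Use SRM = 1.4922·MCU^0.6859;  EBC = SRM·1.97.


SRM = 1.4922·38.6^0.6859 = 18.2838
EBC = 18.2838·1.97

36.0192 EBC


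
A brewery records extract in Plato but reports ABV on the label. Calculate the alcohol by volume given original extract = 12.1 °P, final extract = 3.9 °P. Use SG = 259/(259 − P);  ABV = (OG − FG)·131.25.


OG = 259/(259 − 12.1) = 1.0490
FG = 259/(259 − 3.9) = 1.0153
ABV = (1.0490 − 1.0153)·131.25

4.4257 % ABV


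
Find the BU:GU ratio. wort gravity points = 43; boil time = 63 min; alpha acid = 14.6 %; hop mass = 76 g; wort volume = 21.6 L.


U = 1.65·0.000125^(GP/1000)·(1−e^(−0.04t))/4.15;  IBU = (α/100)·m·U·1000/V;  BU:GU = IBU/GP
U = 1.65·0.000125^(43/1000)·(1−e^(−0.04·63))/4.15 = 0.2484
IBU = (14.6/100)·76·0.2484·1000/21.6 = 127.6105
BU:GU = 127.6105/43

2.9677


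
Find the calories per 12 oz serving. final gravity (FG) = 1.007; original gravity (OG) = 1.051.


ABW = (OG−FG)·131.25·0.79/FG;  °P = 259 − 259/SG (for OG→OE and FG→AE);  RE = 0.1808·OE + 0.8192·AE;  Cal = (6.9·ABW + 4·(RE−0.1))·FG·3.55
ABW = (1.051 − 1.007)·131.25·0.79/1.007 = 4.5305
OE = 259 − 259/1.051 = 12.5680 °P
AE = 259 − 259/1.007 = 1.8004 °P
RE = 0.1808·12.5680 + 0.8192·1.8004 = 3.7472 °P
Cal = (6.9·4.5305 + 4·(3.7472−0.1))·1.007·3.55

163.9049 kcal


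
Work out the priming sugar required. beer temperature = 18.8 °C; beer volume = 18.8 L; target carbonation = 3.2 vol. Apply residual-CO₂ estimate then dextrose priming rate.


residual = 14.695·(0.01821 + 0.09011·e^(−0.04·T));  sugar = (target − residual)·4.0·V
residual = 14.695·(0.01821 + 0.09011·e^(−0.04·18.8)) = 0.8918
sugar = (3.2 − 0.8918)·4.0·18.8

173.5738 g


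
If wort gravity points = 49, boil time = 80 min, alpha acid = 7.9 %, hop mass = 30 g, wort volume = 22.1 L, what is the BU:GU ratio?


U = 1.65·0.000125^(GP/1000)·(1−e^(−0.04t))/4.15;  IBU = (α/100)·m·U·1000/V;  BU:GU = IBU/GP
U = 1.65·0.000125^(49/1000)·(1−e^(−0.04·80))/4.15 = 0.2455
IBU = (7.9/100)·30·0.2455·1000/22.1 = 26.3310
BU:GU = 26.3310/49

0.5374


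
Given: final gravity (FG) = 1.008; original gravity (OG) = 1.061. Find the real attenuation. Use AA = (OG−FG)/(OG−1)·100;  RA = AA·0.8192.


AA = (1.061 − 1.008)/(1.061 − 1)·100 = 86.8852
RA = 86.8852·0.8192

71.1764 %


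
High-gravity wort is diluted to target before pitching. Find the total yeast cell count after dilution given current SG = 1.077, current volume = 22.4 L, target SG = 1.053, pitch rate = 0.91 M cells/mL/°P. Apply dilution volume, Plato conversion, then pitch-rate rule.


V_w = V·((SG_c−1)/(SG_t−1)−1);  °P = 259 − 259/SG_t;  cells = rate·(V+V_w)·°P
V_w = 22.4·((1.077−1)/(1.053−1)−1) = 10.1434
V_final = 22.4 + 10.1434 = 32.5434
°P = 259 − 259/1.053 = 13.0361
cells = 0.91·32.5434·13.0361

386.0571 billion cells


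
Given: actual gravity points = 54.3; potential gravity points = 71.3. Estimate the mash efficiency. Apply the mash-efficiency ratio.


efficiency = actual / potential × 100
efficiency = 54.3 / 71.3 × 100

76.1571 %


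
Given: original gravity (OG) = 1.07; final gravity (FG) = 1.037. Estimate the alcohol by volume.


ABV = (OG − FG) · 131.25
ABV = (1.07 − 1.037) · 131.25

4.3313 % ABV


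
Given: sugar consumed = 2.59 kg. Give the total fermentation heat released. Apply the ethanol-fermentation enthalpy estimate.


Q = m_sugar · 590 kJ/kg
Q = 2.59 · 590

1528.1000 kJ


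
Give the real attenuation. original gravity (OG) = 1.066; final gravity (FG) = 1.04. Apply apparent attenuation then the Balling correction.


AA = (OG−FG)/(OG−1)·100;  RA = AA·0.8192
AA = (1.066 − 1.04)/(1.066 − 1)·100 = 39.3939
RA = 39.3939·0.8192

32.2715 %


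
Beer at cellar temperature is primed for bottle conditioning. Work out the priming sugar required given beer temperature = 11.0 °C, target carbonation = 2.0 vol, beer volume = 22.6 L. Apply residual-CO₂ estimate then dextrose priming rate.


residual = 14.695·(0.01821 + 0.09011·e^(−0.04·T));  sugar = (target − residual)·4.0·V
residual = 14.695·(0.01821 + 0.09011·e^(−0.04·11.0)) = 1.1204
sugar = (2.0 − 1.1204)·4.0·22.6

79.5152 g


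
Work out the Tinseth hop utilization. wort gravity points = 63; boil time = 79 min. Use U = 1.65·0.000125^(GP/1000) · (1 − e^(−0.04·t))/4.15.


bigness = 1.65·0.000125^(63/1000) = 0.9367
boil_factor = (1 − e^(−0.04·79))/4.15 = 0.2307
U = 0.9367 · 0.2307

0.2161


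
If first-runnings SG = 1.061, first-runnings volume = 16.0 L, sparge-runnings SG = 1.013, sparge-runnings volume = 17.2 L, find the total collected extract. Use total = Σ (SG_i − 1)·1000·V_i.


first = (1.061 − 1)·1000·16.0 = 976.0000
sparge = (1.013 − 1)·1000·17.2 = 223.6000
total = 976.0000 + 223.6000

1199.6000 gravity·L


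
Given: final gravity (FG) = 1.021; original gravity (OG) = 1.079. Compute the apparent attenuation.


AA = (OG − FG)/(OG − 1) · 100
AA = (1.079 − 1.021)/(1.079 − 1) · 100

73.4177 %


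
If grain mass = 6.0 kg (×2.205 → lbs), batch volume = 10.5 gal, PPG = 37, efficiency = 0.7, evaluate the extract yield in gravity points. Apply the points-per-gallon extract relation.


points = lbs × PPG × eff / vol
lbs = 6.0 × 2.205 = 13.2300
points = 13.2300 × 37 × 0.7 / 10.5

32.6340 points


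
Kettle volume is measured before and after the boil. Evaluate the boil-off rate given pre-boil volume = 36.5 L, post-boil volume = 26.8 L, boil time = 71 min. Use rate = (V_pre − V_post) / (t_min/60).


rate = (36.5 − 26.8) / (71/60)

8.1972 L/hr


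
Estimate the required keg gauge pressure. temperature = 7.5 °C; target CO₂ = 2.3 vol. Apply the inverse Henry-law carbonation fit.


psi = vols/(0.01821 + 0.09011·e^(−0.04·T)) − 14.695
psi = 2.3/(0.01821 + 0.09011·e^(−0.04·7.5)) − 14.695

12.3749 psi


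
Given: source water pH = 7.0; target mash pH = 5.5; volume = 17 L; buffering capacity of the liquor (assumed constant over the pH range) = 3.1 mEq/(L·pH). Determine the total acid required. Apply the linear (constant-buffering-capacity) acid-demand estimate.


acid = buffering capacity · (pH_source − pH_target) · V
acid = 3.1 · (7.0 − 5.5) · 17

79.0500 mEq


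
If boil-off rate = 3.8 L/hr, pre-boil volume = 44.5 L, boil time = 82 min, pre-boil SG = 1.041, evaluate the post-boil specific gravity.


V_post = V_pre − rate·(t/60);  SG_post = 1 + (SG_pre−1)·V_pre/V_post
V_post = 44.5 − 3.8·(82/60) = 39.3067
SG_post = 1 + (1.041 − 1)·44.5/39.3067

1.0464


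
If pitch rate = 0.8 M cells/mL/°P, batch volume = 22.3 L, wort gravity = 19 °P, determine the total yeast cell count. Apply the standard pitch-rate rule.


cells (billions) = rate · V_L · °P
cells = 0.8 · 22.3 · 19

338.9600 billion cells


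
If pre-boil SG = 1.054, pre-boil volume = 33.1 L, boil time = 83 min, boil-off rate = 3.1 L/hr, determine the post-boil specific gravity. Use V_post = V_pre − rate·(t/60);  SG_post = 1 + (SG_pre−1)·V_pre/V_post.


V_post = 33.1 − 3.1·(83/60) = 28.8117
SG_post = 1 + (1.054 − 1)·33.1/28.8117

1.0620


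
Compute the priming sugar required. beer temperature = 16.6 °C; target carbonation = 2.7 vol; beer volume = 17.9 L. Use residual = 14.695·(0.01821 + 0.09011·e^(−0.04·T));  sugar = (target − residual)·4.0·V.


residual = 14.695·(0.01821 + 0.09011·e^(−0.04·16.6)) = 0.9493
sugar = (2.7 − 0.9493)·4.0·17.9

125.3529 g


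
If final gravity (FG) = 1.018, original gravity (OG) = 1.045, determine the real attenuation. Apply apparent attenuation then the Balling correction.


AA = (OG−FG)/(OG−1)·100;  RA = AA·0.8192
AA = (1.045 − 1.018)/(1.045 − 1)·100 = 60.0000
RA = 60.0000·0.8192

49.1520 %


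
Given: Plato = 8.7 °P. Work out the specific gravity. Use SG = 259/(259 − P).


SG = 259/(259 − 8.7)

1.0348


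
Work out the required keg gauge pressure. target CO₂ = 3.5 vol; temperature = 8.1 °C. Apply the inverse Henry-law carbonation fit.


psi = vols/(0.01821 + 0.09011·e^(−0.04·T)) − 14.695
psi = 3.5/(0.01821 + 0.09011·e^(−0.04·8.1)) − 14.695

27.2804 psi


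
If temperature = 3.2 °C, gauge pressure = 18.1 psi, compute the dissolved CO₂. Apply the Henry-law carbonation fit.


vols = (P + 14.695)·(0.01821 + 0.09011·e^(−0.04·T))
vols = (18.1 + 14.695)·(0.01821 + 0.09011·e^(−0.04·3.2))

3.1973 volumes


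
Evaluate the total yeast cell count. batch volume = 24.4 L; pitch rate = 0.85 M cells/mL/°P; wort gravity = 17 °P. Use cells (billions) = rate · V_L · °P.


cells = 0.85 · 24.4 · 17

352.5800 billion cells


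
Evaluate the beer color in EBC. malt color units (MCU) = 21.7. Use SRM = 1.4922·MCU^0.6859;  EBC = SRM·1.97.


SRM = 1.4922·21.7^0.6859 = 12.3170
EBC = 12.3170·1.97

24.2645 EBC


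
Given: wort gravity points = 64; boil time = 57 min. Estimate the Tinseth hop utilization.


U = 1.65·0.000125^(GP/1000) · (1 − e^(−0.04·t))/4.15
bigness = 1.65·0.000125^(64/1000) = 0.9283
boil_factor = (1 − e^(−0.04·57))/4.15 = 0.2163
U = 0.9283 · 0.2163

0.2008


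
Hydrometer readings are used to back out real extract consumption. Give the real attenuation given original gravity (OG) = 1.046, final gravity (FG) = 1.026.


AA = (OG−FG)/(OG−1)·100;  RA = AA·0.8192
AA = (1.046 − 1.026)/(1.046 − 1)·100 = 43.4783
RA = 43.4783·0.8192

35.6174 %


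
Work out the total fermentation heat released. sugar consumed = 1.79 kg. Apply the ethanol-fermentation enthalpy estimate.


Q = m_sugar · 590 kJ/kg
Q = 1.79 · 590

1056.1000 kJ


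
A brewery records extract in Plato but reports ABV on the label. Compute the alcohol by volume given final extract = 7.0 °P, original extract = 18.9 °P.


SG = 259/(259 − P);  ABV = (OG − FG)·131.25
OG = 259/(259 − 18.9) = 1.0787
FG = 259/(259 − 7.0) = 1.0278
ABV = (1.0787 − 1.0278)·131.25

6.6858 % ABV


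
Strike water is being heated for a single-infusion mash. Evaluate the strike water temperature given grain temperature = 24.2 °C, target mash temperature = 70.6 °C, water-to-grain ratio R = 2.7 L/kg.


T_strike = (0.41/R)·(T_mash − T_grain) + T_mash
T_strike = (0.41/2.7)·(70.6 − 24.2) + 70.6

77.6459 °C


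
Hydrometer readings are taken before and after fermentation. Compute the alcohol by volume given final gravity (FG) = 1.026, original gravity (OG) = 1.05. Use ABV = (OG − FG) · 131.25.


ABV = (1.05 − 1.026) · 131.25

3.1500 % ABV


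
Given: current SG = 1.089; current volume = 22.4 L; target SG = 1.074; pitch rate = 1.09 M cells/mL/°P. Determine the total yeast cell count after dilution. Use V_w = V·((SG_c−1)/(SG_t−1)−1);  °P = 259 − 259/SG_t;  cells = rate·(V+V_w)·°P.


V_w = 22.4·((1.089−1)/(1.074−1)−1) = 4.5405
V_final = 22.4 + 4.5405 = 26.9405
°P = 259 − 259/1.074 = 17.8454
cells = 1.09·26.9405·17.8454

524.0347 billion cells


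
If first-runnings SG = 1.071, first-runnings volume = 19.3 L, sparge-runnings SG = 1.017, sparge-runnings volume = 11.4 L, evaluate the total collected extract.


total = Σ (SG_i − 1)·1000·V_i
first = (1.071 − 1)·1000·19.3 = 1370.3000
sparge = (1.017 − 1)·1000·11.4 = 193.8000
total = 1370.3000 + 193.8000

1564.1000 gravity·L


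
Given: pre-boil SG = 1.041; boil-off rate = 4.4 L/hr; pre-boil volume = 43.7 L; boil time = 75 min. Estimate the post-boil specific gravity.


V_post = V_pre − rate·(t/60);  SG_post = 1 + (SG_pre−1)·V_pre/V_post
V_post = 43.7 − 4.4·(75/60) = 38.2000
SG_post = 1 + (1.041 − 1)·43.7/38.2000

1.0469


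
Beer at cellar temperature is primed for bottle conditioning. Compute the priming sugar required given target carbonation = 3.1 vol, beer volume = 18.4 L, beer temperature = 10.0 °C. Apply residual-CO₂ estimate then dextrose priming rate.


residual = 14.695·(0.01821 + 0.09011·e^(−0.04·T));  sugar = (target − residual)·4.0·V
residual = 14.695·(0.01821 + 0.09011·e^(−0.04·10.0)) = 1.1552
sugar = (3.1 − 1.1552)·4.0·18.4

143.1365 g


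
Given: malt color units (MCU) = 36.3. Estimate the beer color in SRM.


SRM = 1.4922 · MCU^0.6859
SRM = 1.4922 · 36.3^0.6859

17.5294 SRM


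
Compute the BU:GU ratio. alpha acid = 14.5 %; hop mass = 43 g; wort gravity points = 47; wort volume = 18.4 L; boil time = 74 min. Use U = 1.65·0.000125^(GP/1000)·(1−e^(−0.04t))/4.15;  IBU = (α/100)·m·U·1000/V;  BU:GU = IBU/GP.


U = 1.65·0.000125^(47/1000)·(1−e^(−0.04·74))/4.15 = 0.2471
IBU = (14.5/100)·43·0.2471·1000/18.4 = 83.7337
BU:GU = 83.7337/47

1.7816


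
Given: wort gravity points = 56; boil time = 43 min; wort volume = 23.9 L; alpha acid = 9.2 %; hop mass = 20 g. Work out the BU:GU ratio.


U = 1.65·0.000125^(GP/1000)·(1−e^(−0.04t))/4.15;  IBU = (α/100)·m·U·1000/V;  BU:GU = IBU/GP
U = 1.65·0.000125^(56/1000)·(1−e^(−0.04·43))/4.15 = 0.1973
IBU = (9.2/100)·20·0.1973·1000/23.9 = 15.1912
BU:GU = 15.1912/56

0.2713
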